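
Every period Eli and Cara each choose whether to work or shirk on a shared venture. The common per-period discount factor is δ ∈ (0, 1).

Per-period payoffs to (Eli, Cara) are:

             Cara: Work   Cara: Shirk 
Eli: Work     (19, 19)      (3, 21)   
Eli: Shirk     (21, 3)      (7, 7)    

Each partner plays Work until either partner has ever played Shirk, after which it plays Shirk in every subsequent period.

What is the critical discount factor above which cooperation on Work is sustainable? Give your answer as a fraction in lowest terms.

1/7

19/(1−δ) ≥ 21 + 7δ/(1−δ)
19 ≥ 21 − 14δ
δ ≥ 2/14 = 1/7.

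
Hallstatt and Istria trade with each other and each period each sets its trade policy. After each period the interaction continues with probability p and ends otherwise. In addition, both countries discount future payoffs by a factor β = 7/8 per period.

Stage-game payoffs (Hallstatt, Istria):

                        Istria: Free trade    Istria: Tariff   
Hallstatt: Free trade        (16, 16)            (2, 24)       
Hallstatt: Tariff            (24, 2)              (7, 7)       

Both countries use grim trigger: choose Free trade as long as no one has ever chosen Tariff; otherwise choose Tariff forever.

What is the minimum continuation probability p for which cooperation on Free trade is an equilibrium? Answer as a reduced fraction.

64/119

Expected continuation weight on next period's payoff is β·p = 7/8·p, which plays the role of the discount factor.
Cooperation requires 7/8·p ≥ (24−16)/(24−7) = 8/17, hence p ≥ 64/119.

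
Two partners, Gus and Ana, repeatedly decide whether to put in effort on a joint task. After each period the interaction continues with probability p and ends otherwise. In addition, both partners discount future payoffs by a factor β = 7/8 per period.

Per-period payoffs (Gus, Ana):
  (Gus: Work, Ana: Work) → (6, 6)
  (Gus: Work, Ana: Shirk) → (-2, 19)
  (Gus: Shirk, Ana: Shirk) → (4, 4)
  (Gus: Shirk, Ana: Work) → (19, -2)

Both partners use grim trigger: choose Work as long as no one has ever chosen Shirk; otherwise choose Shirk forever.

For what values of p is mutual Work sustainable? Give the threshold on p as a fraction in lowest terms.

104/105

Expected continuation weight on next period's payoff is β·p = 7/8·p, which plays the role of the discount factor.
Cooperation requires 7/8·p ≥ (19−6)/(19−4) = 13/15, hence p ≥ 104/105.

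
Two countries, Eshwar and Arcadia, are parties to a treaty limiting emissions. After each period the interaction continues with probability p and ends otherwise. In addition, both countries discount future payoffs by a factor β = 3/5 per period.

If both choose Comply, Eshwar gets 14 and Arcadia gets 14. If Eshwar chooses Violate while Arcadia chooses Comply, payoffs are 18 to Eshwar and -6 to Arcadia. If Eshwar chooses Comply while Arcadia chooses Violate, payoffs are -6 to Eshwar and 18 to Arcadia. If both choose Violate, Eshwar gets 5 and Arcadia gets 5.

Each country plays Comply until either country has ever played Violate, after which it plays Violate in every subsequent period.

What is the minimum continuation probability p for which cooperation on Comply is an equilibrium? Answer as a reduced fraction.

Expected continuation weight on next period's payoff is β·p = 3/5·p, which plays the role of the discount factor.
Cooperation requires 3/5·p ≥ (18−14)/(18−5) = 4/13, hence p ≥ 20/39.

20/39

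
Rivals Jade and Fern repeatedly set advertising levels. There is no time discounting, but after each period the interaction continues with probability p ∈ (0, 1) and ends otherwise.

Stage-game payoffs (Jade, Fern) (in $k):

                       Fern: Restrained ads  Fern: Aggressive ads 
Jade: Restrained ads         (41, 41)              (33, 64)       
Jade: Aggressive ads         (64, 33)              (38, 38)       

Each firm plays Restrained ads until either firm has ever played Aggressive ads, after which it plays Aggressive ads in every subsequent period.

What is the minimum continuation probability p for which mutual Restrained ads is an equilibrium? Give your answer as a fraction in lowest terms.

23/26

Expected cooperation value is 41 + p·41 + p²·41 + … = 41/(1−p); deviation gives 64 + p·38/(1−p).
41 ≥ 64(1−p) + 38p ⇒ 26p ≥ 23 ⇒ p ≥ 23/26.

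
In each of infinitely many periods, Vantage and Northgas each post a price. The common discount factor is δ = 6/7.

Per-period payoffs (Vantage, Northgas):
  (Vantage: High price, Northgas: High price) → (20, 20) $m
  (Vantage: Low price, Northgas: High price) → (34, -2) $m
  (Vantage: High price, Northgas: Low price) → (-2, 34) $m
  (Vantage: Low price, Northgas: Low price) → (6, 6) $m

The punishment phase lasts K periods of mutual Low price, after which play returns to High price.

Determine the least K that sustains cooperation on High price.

No profitable deviation requires (20−6)(δ+…+δ^K) ≥ 34−20, i.e. δ+…+δ^K ≥ 1 ≈ 1.0000.
With δ = 6/7, the partial sums are K=1: 0.8571, K=2: 1.5918.
K = 2 is the first length at which the sum reaches 1.0000.

2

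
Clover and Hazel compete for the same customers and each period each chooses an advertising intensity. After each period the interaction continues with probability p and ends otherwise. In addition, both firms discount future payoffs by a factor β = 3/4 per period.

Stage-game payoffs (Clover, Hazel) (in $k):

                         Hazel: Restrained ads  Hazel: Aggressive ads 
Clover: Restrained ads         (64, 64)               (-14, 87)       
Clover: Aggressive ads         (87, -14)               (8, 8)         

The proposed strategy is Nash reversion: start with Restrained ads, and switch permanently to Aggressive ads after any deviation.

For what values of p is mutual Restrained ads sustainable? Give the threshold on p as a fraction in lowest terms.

92/237

Expected continuation weight on next period's payoff is β·p = 3/4·p, which plays the role of the discount factor.
Cooperation requires 3/4·p ≥ (87−64)/(87−8) = 23/79, hence p ≥ 92/237.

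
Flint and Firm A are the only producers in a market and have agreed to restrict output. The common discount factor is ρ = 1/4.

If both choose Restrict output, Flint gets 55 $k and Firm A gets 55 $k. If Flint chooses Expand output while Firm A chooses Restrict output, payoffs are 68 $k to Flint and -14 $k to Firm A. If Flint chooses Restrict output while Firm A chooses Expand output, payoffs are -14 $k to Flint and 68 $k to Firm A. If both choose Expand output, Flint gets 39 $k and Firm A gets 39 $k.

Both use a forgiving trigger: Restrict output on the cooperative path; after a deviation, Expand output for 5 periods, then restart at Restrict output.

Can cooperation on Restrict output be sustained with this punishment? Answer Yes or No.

IC: ρ+…+ρ^5 ≥ (68−55)/(55−39) = 13/16.
At ρ = 1/4: partial sum = 0.3330 < 0.8125. Cooperation not sustainable.

No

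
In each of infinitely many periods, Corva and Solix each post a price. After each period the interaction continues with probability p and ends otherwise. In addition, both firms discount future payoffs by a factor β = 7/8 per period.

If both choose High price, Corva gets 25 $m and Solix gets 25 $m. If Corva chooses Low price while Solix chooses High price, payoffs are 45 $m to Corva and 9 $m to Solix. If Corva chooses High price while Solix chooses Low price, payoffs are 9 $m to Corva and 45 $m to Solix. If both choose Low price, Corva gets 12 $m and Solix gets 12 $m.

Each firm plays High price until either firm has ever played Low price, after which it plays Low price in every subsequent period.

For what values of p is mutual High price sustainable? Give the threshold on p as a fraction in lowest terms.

160/231

Expected continuation weight on next period's payoff is β·p = 7/8·p, which plays the role of the discount factor.
Cooperation requires 7/8·p ≥ (45−25)/(45−12) = 20/33, hence p ≥ 160/231.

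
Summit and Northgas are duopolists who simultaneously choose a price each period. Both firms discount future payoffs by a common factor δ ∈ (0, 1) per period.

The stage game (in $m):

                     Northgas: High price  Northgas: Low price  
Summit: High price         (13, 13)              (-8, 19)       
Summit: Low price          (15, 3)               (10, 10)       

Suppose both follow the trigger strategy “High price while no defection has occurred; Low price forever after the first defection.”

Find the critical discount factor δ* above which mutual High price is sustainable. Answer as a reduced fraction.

For Summit: deviation gain 15−13 = 2, per-period punishment loss 13−10 = 3. IC gives δ ≥ 2/5.
For Northgas: gain 6, loss 3 per period, so δ ≥ 6/9 = 2/3.
The tighter constraint is Northgas's, so cooperation needs δ ≥ 2/3.

2/3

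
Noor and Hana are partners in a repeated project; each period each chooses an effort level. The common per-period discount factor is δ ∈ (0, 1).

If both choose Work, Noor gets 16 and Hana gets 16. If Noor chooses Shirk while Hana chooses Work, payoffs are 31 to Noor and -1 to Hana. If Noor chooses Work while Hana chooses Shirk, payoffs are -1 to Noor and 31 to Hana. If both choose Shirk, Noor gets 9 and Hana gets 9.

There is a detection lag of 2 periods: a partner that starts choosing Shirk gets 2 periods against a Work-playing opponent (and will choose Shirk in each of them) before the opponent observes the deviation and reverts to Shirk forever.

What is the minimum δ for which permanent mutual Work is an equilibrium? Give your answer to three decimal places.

The best deviation is to choose Shirk for all 2 undetected periods, earning 31 each, then 9 forever once detected.
Deviation value: 31(1−δ^2)/(1−δ) + 9δ^2/(1−δ); cooperation value: 16/(1−δ).
IC: 16 ≥ 31(1−δ^2) + 9δ^2 = 31 − 22δ^2.
So δ^2 ≥ 15/22, giving δ ≥ (15/22)^(1/2) ≈ 0.826.

0.826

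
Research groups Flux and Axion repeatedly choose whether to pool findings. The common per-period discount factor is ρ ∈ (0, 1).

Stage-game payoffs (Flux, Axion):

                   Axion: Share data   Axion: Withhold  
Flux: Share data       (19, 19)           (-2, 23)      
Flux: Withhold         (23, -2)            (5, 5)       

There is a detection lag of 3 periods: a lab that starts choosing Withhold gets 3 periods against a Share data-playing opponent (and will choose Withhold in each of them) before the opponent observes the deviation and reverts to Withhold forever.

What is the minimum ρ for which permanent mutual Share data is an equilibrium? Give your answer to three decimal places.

The best deviation is to choose Withhold for all 3 undetected periods, earning 23 each, then 5 forever once detected.
Deviation value: 23(1−ρ^3)/(1−ρ) + 5ρ^3/(1−ρ); cooperation value: 19/(1−ρ).
IC: 19 ≥ 23(1−ρ^3) + 5ρ^3 = 23 − 18ρ^3.
So ρ^3 ≥ 4/18 = 2/9, giving ρ ≥ (2/9)^(1/3) ≈ 0.606.

0.606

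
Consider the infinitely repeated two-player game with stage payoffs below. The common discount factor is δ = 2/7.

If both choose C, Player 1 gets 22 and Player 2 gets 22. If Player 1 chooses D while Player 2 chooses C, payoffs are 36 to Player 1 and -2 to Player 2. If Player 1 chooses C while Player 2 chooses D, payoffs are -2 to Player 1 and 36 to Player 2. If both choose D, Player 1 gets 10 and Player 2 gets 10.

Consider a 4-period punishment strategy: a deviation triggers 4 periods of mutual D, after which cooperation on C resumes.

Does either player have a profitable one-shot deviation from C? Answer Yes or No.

Yes

A one-shot deviation gives 36 now, then 10 for 4 periods, then back to 22.
Gain from deviating: (36−22) today; loss: (22−10) in each of the next 4 periods.
No-deviation condition: (22−10)(δ+…+δ^4) ≥ 36−22, i.e. δ+…+δ^4 ≥ 7/6.
At δ = 2/7: δ+…+δ^4 = 0.3973 < 1.1667.
So cooperation is not sustainable.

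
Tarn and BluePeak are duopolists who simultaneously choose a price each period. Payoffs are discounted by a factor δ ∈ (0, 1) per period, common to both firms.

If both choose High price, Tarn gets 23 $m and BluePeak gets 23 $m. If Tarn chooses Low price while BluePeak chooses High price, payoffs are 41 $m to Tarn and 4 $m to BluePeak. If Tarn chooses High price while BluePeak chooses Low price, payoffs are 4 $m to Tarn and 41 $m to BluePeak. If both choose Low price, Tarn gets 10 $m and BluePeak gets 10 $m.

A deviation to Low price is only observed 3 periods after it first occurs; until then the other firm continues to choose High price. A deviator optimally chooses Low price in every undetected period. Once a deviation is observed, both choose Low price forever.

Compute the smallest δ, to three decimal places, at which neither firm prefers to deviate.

A deviator earns 41 for 3 periods, then 10 forever; cooperating earns 23 forever. Multiplying the IC by (1−δ):
23 ≥ 41(1−δ^3) + 10δ^3, so 31·δ^3 ≥ 18 and δ^3 ≥ 18/31.
δ ≥ (18/31)^(1/3) ≈ 0.834.

0.834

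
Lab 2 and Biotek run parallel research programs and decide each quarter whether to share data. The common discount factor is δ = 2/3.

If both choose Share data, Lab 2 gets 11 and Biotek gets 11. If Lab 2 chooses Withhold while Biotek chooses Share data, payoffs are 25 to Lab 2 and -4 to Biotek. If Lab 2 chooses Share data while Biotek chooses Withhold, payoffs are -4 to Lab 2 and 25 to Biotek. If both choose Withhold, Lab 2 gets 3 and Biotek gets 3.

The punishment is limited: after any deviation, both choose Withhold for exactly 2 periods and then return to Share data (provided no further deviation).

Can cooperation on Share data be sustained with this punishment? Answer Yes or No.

No

Comparing payoff streams over the 3 periods until play realigns: cooperate → 11(1+δ+…+δ^2); deviate → 25 + 3(δ+…+δ^2).
Cooperation is sustained iff (11−3)(δ+…+δ^2) ≥ 25−11.
δ+…+δ^2 = 2/3·(1−(2/3)^2)/(1−2/3) = 1.1111, and (25−11)/(11−3) = 1.7500.
1.1111 < 1.7500, so cooperation is not sustainable.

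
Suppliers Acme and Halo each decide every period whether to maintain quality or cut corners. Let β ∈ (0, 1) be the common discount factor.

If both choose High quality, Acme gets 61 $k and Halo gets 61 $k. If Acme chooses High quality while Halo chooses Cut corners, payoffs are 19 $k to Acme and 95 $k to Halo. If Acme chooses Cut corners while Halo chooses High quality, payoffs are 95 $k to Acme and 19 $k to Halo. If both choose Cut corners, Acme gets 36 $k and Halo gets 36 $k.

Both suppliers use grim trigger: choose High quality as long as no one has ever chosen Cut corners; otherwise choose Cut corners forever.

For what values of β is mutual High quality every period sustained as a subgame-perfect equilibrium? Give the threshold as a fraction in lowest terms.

One-period gain from deviating is 95 − 61 = 34. The loss is 61 − 36 = 25 in every subsequent period, with present value 25·β/(1−β).
Deviation is unprofitable when 25·β/(1−β) ≥ 34, i.e. β/(1−β) ≥ 34/25.
Equivalently β ≥ 34/(34+25) = 34/59.

34/59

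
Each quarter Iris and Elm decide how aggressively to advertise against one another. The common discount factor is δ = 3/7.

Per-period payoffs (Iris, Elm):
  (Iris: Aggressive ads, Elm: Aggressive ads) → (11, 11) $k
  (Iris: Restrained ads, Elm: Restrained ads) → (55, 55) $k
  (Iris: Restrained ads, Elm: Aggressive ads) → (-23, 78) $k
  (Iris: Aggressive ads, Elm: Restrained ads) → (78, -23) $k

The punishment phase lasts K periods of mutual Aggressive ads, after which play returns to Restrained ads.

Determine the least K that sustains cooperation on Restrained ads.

2

No profitable deviation requires (55−11)(δ+…+δ^K) ≥ 78−55, i.e. δ+…+δ^K ≥ 23/44 ≈ 0.5227.
With δ = 3/7, the partial sums are K=1: 0.4286, K=2: 0.6122.
K = 2 is the first length at which the sum reaches 0.5227.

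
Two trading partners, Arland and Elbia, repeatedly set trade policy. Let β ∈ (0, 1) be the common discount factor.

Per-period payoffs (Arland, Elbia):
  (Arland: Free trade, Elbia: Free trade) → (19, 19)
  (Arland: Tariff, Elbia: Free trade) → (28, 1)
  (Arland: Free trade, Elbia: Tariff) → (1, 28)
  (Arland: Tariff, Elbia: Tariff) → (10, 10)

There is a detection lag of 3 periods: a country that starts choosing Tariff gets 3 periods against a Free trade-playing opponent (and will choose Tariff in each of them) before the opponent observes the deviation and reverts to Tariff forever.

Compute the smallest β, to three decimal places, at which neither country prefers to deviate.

A deviator earns 28 for 3 periods, then 10 forever; cooperating earns 19 forever. Multiplying the IC by (1−β):
19 ≥ 28(1−β^3) + 10β^3, so 18·β^3 ≥ 9 and β^3 ≥ 1/2.
β ≥ (1/2)^(1/3) ≈ 0.794.

0.794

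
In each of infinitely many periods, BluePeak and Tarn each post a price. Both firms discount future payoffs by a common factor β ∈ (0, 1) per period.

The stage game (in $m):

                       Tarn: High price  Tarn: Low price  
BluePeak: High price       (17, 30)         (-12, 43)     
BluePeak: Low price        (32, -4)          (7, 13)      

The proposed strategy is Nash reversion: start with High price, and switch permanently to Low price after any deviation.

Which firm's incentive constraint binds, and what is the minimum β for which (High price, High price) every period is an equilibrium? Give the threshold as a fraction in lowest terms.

BluePeak; β ≥ 3/5

For BluePeak: deviation gain 32−17 = 15, per-period punishment loss 17−7 = 10. IC gives β ≥ 15/25 = 3/5.
For Tarn: gain 13, loss 17 per period, so β ≥ 13/30.
The tighter constraint is BluePeak's, so cooperation needs β ≥ 3/5.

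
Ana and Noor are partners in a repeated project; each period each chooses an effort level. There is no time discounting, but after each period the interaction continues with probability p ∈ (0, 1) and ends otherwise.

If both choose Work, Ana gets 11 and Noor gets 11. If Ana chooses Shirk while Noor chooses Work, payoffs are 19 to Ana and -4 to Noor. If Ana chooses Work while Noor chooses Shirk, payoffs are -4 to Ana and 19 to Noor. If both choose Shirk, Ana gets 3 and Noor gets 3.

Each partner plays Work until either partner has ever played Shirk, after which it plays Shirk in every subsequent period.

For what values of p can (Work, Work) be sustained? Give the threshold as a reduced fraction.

With no time discounting, the continuation probability p plays the role of the discount factor.
Grim-trigger IC: 11/(1−p) ≥ 19 + 3p/(1−p) ⇒ p ≥ (19−11)/(19−3) = 1/2.

1/2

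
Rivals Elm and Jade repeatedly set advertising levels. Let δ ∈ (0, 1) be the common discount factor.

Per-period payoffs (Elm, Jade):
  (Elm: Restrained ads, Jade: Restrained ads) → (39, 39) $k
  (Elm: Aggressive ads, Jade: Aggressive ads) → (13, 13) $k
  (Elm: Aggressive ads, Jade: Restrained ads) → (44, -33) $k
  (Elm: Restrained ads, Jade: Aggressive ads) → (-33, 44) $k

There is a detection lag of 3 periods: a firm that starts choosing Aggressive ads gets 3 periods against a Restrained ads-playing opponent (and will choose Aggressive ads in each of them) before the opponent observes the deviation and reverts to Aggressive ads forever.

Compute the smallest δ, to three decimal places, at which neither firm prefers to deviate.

Deviating for the 3 undetected periods gains 44−39 = 5 per period over cooperation, then loses 39−13 = 26 per period forever once punishment starts.
Gain: 5(1 + δ + … + δ^2); loss: 26·δ^3/(1−δ).
No profitable deviation ⇔ 5(1−δ^3) ≤ 26·δ^3, i.e. δ^3 ≥ 5/(5+26) = 5/31.
Hence δ ≥ (5/31)^(1/3) ≈ 0.544.

0.544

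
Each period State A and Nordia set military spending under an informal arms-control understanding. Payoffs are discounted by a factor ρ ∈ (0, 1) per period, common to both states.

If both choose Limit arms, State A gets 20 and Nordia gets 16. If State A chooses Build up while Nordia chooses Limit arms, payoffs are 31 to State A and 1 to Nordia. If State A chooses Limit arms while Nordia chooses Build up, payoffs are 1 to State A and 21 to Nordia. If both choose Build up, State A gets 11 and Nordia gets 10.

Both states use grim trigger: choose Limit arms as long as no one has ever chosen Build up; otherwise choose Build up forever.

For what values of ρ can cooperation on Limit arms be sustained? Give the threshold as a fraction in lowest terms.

State A's threshold: (31−20)/(31−11) = 11/20.
Nordia's threshold: (21−16)/(21−10) = 5/11.
11/20 > 5/11, so State A binds and ρ* = 11/20.

11/20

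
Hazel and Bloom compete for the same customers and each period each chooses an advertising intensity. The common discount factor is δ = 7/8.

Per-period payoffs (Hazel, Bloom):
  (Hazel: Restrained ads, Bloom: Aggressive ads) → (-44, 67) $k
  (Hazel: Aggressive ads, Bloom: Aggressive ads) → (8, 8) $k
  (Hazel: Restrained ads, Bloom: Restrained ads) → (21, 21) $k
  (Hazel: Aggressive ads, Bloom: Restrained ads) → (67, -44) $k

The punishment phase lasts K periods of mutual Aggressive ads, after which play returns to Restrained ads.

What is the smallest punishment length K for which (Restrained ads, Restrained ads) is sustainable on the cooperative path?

No profitable deviation requires (21−8)(δ+…+δ^K) ≥ 67−21, i.e. δ+…+δ^K ≥ 46/13 ≈ 3.5385.
With δ = 7/8, the partial sums are K=1: 0.8750, K=2: 1.6406, K=3: 2.3105, K=4: 2.8967, K=5: 3.4096, K=6: 3.8584.
K = 6 is the first length at which the sum reaches 3.5385.

6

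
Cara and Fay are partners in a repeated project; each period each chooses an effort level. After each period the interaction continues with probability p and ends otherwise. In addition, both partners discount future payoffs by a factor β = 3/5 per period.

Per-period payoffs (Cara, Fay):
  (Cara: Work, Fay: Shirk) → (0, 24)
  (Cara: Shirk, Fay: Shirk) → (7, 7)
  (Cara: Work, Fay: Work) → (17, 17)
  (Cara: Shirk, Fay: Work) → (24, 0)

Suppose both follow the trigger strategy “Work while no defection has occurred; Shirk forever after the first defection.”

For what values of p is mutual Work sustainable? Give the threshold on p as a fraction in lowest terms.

With continuation probability p and discount β, the effective per-period discount factor is βp.
Grim-trigger IC: βp ≥ (24−17)/(24−7) = 7/17.
So p ≥ (7/17)/(3/5) = 35/51.

35/51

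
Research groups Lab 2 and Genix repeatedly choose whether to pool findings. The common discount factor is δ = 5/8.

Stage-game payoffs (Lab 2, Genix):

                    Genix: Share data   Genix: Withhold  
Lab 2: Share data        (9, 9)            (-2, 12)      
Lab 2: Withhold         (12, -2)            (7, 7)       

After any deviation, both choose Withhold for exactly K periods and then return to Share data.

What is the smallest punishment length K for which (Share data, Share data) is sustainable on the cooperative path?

5

No profitable deviation requires (9−7)(δ+…+δ^K) ≥ 12−9, i.e. δ+…+δ^K ≥ 3/2 ≈ 1.5000.
With δ = 5/8, the partial sums are K=1: 0.6250, K=2: 1.0156, K=3: 1.2598, K=4: 1.4124, K=5: 1.5077.
K = 5 is the first length at which the sum reaches 1.5000.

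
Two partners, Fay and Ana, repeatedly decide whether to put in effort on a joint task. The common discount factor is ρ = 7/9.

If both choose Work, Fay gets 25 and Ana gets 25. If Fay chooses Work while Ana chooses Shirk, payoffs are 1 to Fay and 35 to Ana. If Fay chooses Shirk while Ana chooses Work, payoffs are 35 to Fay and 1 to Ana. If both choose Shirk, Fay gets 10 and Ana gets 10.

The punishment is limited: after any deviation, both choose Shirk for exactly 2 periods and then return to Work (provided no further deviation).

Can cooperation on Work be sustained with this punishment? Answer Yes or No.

Yes

Comparing payoff streams over the 3 periods until play realigns: cooperate → 25(1+ρ+…+ρ^2); deviate → 35 + 10(ρ+…+ρ^2).
Cooperation is sustained iff (25−10)(ρ+…+ρ^2) ≥ 35−25.
ρ+…+ρ^2 = 7/9·(1−(7/9)^2)/(1−7/9) = 1.3827, and (35−25)/(25−10) = 0.6667.
1.3827 ≥ 0.6667, so cooperation is sustainable.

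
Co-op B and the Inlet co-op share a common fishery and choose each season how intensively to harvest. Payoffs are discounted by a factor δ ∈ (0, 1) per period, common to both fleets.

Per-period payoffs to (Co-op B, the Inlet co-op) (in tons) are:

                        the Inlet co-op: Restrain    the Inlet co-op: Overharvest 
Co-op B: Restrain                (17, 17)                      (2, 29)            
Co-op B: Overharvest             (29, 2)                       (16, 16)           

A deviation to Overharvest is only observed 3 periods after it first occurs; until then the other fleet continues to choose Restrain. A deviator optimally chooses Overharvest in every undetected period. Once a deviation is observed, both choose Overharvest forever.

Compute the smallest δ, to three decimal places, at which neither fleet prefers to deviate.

A deviator earns 29 for 3 periods, then 16 forever; cooperating earns 17 forever. Multiplying the IC by (1−δ):
17 ≥ 29(1−δ^3) + 16δ^3, so 13·δ^3 ≥ 12 and δ^3 ≥ 12/13.
δ ≥ (12/13)^(1/3) ≈ 0.974.

0.974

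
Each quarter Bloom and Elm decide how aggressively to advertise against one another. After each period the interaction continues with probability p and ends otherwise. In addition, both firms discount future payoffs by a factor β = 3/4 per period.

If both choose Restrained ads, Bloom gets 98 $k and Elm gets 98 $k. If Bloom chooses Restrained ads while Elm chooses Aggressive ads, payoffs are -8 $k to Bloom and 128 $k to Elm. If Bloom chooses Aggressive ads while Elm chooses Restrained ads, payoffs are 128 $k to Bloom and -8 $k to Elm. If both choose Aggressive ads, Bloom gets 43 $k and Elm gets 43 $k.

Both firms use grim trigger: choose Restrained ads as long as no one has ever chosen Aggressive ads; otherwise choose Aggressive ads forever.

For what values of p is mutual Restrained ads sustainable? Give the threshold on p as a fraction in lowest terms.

8/17

With continuation probability p and discount β, the effective per-period discount factor is βp.
Grim-trigger IC: βp ≥ (128−98)/(128−43) = 6/17.
So p ≥ (6/17)/(3/4) = 8/17.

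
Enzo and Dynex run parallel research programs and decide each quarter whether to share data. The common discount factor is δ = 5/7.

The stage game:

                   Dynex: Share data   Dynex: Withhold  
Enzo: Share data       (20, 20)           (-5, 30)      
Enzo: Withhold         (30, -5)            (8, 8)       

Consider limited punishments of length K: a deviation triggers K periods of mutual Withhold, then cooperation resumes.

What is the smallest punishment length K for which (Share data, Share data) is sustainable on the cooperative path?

2

Need Σ_{k=1}^{K} δ^k ≥ (30−20)/(20−8) = 0.8333 at δ = 5/7.
At K = 1 the sum is 0.7143 < 0.8333; at K = 2 it is 1.2245 ≥ 0.8333.
So the minimum punishment length is K = 2.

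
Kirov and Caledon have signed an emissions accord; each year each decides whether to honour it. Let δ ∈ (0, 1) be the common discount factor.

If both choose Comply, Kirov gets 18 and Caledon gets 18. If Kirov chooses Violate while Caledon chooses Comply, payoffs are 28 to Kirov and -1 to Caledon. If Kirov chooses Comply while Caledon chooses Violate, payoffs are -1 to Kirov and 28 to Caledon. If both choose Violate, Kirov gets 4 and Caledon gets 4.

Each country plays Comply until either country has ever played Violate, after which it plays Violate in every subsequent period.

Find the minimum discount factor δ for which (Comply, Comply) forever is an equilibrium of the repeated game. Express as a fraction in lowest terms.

5/12

One-period gain from deviating is 28 − 18 = 10. The loss is 18 − 4 = 14 in every subsequent period, with present value 14·δ/(1−δ).
Deviation is unprofitable when 14·δ/(1−δ) ≥ 10, i.e. δ/(1−δ) ≥ 5/7.
Equivalently δ ≥ 10/(10+14) = 5/12.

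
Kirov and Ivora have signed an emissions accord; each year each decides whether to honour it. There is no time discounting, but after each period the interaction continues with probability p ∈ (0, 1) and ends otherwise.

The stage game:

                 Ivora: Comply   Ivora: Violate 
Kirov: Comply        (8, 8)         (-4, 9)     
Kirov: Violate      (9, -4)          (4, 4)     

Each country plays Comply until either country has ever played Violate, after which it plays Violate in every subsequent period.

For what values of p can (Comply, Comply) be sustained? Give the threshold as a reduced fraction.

With no time discounting, the continuation probability p plays the role of the discount factor.
Grim-trigger IC: 8/(1−p) ≥ 9 + 4p/(1−p) ⇒ p ≥ (9−8)/(9−4) = 1/5.

1/5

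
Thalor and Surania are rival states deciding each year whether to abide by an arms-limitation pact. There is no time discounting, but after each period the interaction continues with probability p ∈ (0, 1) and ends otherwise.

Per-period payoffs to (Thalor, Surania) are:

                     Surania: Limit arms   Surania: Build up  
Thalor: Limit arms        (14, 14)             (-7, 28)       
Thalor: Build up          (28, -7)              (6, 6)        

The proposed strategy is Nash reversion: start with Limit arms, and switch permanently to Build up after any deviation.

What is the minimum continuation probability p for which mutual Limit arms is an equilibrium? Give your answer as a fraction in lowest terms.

With no time discounting, the continuation probability p plays the role of the discount factor.
Grim-trigger IC: 14/(1−p) ≥ 28 + 6p/(1−p) ⇒ p ≥ (28−14)/(28−6) = 7/11.

7/11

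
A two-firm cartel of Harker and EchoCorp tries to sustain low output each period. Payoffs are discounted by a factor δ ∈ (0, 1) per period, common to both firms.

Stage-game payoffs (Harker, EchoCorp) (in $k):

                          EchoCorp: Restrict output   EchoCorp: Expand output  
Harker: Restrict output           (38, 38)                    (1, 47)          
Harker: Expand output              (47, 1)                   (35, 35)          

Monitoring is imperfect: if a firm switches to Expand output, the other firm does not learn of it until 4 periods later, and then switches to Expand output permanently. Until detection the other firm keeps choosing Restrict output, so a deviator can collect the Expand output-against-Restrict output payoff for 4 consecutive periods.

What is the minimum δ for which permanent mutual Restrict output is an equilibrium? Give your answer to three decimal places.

A deviator earns 47 for 4 periods, then 35 forever; cooperating earns 38 forever. Multiplying the IC by (1−δ):
38 ≥ 47(1−δ^4) + 35δ^4, so 12·δ^4 ≥ 9 and δ^4 ≥ 3/4.
δ ≥ (3/4)^(1/4) ≈ 0.931.

0.931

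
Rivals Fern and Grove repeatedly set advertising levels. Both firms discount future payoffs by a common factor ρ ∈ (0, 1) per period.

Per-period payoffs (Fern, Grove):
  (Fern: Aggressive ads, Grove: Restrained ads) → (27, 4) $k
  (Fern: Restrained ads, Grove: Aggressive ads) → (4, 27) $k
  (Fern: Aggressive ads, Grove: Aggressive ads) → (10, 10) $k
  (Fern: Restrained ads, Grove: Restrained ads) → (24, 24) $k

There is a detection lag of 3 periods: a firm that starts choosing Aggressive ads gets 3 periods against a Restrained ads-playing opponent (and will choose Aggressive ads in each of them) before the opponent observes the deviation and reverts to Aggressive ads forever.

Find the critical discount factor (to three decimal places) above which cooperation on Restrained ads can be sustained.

A deviator earns 27 for 3 periods, then 10 forever; cooperating earns 24 forever. Multiplying the IC by (1−ρ):
24 ≥ 27(1−ρ^3) + 10ρ^3, so 17·ρ^3 ≥ 3 and ρ^3 ≥ 3/17.
ρ ≥ (3/17)^(1/3) ≈ 0.561.

0.561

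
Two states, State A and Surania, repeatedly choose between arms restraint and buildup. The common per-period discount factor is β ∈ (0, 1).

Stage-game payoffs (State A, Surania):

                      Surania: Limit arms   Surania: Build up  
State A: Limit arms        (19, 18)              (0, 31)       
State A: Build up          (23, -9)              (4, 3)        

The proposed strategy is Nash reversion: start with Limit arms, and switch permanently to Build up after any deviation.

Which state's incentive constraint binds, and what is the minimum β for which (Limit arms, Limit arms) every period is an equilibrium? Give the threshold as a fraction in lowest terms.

State A: cooperation gives 19 each period; deviation gives 23 once then 4 forever.
  19/(1−β) ≥ 23 + 4β/(1−β) ⇒ β ≥ 4/19.
Surania: cooperation gives 18 each period; deviation gives 31 once then 3 forever.
  β ≥ 13/28.
Both must hold, so the binding constraint is Surania's: β ≥ 13/28.

Surania; β ≥ 13/28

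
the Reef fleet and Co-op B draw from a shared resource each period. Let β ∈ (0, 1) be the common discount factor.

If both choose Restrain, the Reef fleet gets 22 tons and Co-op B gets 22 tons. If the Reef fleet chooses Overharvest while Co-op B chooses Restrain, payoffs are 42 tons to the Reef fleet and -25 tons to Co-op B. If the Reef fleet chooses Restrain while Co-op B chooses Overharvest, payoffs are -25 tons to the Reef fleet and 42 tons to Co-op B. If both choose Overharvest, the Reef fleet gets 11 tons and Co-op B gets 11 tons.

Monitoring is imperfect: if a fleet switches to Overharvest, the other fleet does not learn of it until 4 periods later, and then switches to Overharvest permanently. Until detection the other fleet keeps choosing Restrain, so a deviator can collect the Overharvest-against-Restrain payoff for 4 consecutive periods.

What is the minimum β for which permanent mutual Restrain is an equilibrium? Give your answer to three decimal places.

0.896

The best deviation is to choose Overharvest for all 4 undetected periods, earning 42 each, then 11 forever once detected.
Deviation value: 42(1−β^4)/(1−β) + 11β^4/(1−β); cooperation value: 22/(1−β).
IC: 22 ≥ 42(1−β^4) + 11β^4 = 42 − 31β^4.
So β^4 ≥ 20/31, giving β ≥ (20/31)^(1/4) ≈ 0.896.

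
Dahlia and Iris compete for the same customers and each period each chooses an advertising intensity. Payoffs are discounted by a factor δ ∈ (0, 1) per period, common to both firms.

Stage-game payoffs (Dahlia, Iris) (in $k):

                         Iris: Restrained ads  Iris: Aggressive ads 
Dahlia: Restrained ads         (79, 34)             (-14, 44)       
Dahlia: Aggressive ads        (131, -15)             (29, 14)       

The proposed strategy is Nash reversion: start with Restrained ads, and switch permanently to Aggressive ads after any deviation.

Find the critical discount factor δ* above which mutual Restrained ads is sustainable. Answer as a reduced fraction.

26/51

Dahlia: cooperation gives 79 each period; deviation gives 131 once then 29 forever.
  79/(1−δ) ≥ 131 + 29δ/(1−δ) ⇒ δ ≥ 52/102 = 26/51.
Iris: cooperation gives 34 each period; deviation gives 44 once then 14 forever.
  δ ≥ 10/30 = 1/3.
Both must hold, so the binding constraint is Dahlia's: δ ≥ 26/51.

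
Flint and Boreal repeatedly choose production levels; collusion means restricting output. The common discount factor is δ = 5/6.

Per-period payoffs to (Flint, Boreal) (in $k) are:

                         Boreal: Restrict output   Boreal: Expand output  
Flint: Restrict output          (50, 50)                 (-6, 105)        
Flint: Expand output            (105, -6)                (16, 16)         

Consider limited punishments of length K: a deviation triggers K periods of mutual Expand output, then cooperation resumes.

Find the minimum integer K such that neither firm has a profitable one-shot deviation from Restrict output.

No profitable deviation requires (50−16)(δ+…+δ^K) ≥ 105−50, i.e. δ+…+δ^K ≥ 55/34 ≈ 1.6176.
With δ = 5/6, the partial sums are K=1: 0.8333, K=2: 1.5278, K=3: 2.1065.
K = 3 is the first length at which the sum reaches 1.6176.

3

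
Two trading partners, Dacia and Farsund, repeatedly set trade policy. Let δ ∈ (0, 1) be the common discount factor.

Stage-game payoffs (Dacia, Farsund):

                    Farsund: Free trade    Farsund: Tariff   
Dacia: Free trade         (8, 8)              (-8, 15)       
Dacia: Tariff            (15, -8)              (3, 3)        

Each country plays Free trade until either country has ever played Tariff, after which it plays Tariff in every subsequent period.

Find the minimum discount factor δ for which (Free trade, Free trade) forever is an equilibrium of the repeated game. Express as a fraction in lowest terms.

7/12

Cooperation forever yields 8 each period: 8/(1−δ).
Deviating yields 15 once, then 3 forever: 15 + 3δ/(1−δ).
No profitable deviation requires 8/(1−δ) ≥ 15 + 3δ/(1−δ).
Multiplying by (1−δ): 8 ≥ 15(1−δ) + 3δ = 15 − 12δ.
So 12δ ≥ 7, i.e. δ ≥ 7/12.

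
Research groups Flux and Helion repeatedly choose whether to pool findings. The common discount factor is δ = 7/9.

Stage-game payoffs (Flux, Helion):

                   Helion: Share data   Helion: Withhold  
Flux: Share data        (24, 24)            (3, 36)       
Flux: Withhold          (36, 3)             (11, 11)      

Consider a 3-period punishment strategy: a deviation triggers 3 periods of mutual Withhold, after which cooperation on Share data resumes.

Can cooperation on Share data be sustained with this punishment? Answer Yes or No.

IC: δ+…+δ^3 ≥ (36−24)/(24−11) = 12/13.
At δ = 7/9: partial sum = 1.8532 ≥ 0.9231. Cooperation sustainable.

Yes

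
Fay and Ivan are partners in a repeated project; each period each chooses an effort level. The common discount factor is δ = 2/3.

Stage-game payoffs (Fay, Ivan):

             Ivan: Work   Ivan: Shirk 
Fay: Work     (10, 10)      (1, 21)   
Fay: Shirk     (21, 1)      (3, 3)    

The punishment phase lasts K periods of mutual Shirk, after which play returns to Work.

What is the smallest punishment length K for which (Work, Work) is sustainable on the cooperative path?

4

Need Σ_{k=1}^{K} δ^k ≥ (21−10)/(10−3) = 1.5714 at δ = 2/3.
At K = 3 the sum is 1.4074 < 1.5714; at K = 4 it is 1.6049 ≥ 1.5714.
So the minimum punishment length is K = 4.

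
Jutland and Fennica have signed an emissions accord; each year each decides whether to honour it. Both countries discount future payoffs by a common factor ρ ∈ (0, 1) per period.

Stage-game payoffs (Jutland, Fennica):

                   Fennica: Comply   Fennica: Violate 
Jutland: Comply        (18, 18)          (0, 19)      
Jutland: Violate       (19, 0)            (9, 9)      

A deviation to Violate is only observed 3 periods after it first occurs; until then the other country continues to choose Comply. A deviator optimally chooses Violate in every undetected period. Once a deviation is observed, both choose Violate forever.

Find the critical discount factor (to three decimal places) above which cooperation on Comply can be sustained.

0.464

The best deviation is to choose Violate for all 3 undetected periods, earning 19 each, then 9 forever once detected.
Deviation value: 19(1−ρ^3)/(1−ρ) + 9ρ^3/(1−ρ); cooperation value: 18/(1−ρ).
IC: 18 ≥ 19(1−ρ^3) + 9ρ^3 = 19 − 10ρ^3.
So ρ^3 ≥ 1/10, giving ρ ≥ (1/10)^(1/3) ≈ 0.464.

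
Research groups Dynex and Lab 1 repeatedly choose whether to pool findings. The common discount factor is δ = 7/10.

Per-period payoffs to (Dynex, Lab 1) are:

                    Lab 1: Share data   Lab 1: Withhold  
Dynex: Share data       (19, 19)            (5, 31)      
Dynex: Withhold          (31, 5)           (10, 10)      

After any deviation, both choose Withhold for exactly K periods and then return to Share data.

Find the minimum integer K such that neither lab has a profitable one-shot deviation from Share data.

3

IC: δ(1−δ^K)/(1−δ) ≥ (31−19)/(19−10) = 4/3.
With δ = 7/10: need 1 − δ^K ≥ 4/3·(1−7/10)/(7/10), i.e. δ^K ≤ 0.4286.
Since (7/10)^2 = 0.4900 and (7/10)^3 = 0.3430, the smallest such K is 3.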